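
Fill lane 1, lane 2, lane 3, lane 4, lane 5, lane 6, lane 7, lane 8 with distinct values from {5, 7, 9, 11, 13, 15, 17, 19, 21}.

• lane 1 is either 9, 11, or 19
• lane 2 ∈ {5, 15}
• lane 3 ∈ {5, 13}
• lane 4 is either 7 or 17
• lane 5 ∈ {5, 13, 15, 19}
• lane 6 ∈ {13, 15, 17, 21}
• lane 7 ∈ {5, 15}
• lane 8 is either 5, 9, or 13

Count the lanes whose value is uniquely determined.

The 2 variables lane 2 and lane 7 are confined to {5, 15}, which locks those values in; drop them from lane 3, lane 5, lane 6, lane 8.
That leaves lane 3 = 13. So lane 5, lane 6, lane 8 can't be 13.
lane 5 must be 19 (only option left). Eliminate 19 elsewhere: lane 1.
lane 8's domain is down to {9}, so lane 8 = 9. Strike 9 from lane 1.
lane 1's domain is down to {11}, so lane 1 = 11.
Determined: lane 1=11, lane 3=13, lane 5=19, lane 8=9. The other lanes each still have more than one consistent value. That makes 4.

4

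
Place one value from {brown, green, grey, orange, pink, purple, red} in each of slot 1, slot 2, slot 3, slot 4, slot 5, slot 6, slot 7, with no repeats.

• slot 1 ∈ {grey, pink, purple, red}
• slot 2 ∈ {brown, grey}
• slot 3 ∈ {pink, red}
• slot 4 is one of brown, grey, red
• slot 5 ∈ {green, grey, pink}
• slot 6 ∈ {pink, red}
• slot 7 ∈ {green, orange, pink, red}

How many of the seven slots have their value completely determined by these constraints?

3

Among the 7 variables, orange fits only slot 7 (and all 7 values in {brown, green, grey, orange, pink, purple, red} must be used), so slot 7 = orange.
The 6 still-open variables draw from only 6 values {brown, green, grey, pink, purple, red}, so each is used; only slot 5 can be green, hence slot 5 = green.
The 5 still-open variables together cover exactly {brown, grey, pink, purple, red} — 5 values for 5 variables — and purple appears only in slot 1's list, so slot 1 = purple.
slot 3 and slot 6 share exactly the 2 values {pink, red}; by pigeonhole those values go to them, so strike pink, red from slot 4.
Determined: slot 1=purple, slot 5=green, slot 7=orange. The other slots each still have more than one consistent value. That makes 3.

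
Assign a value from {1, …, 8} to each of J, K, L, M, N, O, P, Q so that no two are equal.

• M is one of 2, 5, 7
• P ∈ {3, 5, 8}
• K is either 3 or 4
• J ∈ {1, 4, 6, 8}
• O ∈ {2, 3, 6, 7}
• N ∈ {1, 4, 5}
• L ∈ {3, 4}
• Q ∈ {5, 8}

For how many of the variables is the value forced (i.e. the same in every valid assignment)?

2

K and L share exactly the 2 values {3, 4}; by pigeonhole those values go to them, so strike 3, 4 from J, N, O, P.
P and Q share exactly the 2 values {5, 8}; by pigeonhole those values go to them, so strike 5, 8 from J, M, N.
N has just one choice, so N = 1. Remove 1 from J.
J must be 6 (only option left). Strike 6 from O.
Determined: J=6, N=1. The other variables each still have more than one consistent value. That makes 2.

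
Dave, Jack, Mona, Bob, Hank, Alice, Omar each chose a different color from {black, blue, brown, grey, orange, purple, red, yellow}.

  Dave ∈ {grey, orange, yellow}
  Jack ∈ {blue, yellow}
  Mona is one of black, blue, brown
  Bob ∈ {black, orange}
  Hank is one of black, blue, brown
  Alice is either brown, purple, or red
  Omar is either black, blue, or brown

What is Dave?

The 3 variables Mona, Hank, Omar are confined to {black, blue, brown}, which locks those values in; drop them from Jack, Bob, Alice.
Jack has just one choice, so Jack = yellow. Remove yellow from Dave.
Bob's domain is down to {orange}, so Bob = orange. So Dave can't be orange.
So Dave = grey.

grey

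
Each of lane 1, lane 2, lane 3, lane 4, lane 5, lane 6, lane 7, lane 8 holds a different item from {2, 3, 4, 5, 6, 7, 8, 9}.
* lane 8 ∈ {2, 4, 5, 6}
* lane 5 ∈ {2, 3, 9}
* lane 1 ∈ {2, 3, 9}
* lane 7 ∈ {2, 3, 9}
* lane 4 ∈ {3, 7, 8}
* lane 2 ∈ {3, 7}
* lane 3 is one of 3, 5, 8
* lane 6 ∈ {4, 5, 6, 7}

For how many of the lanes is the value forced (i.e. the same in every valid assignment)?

lane 1, lane 5, lane 7 share exactly the 3 values {2, 3, 9}; by pigeonhole those values go to them, so strike 2, 3, 9 from lane 2, lane 3, lane 4, lane 8.
That leaves lane 2 = 7. Strike 7 from lane 4, lane 6.
lane 4's domain is down to {8}, so lane 4 = 8. Remove 8 from lane 3.
That leaves lane 3 = 5. Eliminate 5 elsewhere: lane 6, lane 8.
Determined: lane 2=7, lane 3=5, lane 4=8. The other lanes each still have more than one consistent value. That makes 3.

3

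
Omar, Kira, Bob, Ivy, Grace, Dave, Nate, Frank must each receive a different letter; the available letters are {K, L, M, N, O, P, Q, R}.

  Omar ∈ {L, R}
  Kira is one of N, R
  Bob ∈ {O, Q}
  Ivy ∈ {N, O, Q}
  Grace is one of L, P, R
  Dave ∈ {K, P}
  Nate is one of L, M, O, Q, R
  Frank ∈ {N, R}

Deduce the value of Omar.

L

Among the 8 variables, K fits only Dave (and all 8 values in {K, L, M, N, O, P, Q, R} must be used), so Dave = K.
Among the 7 still-open variables, M fits only Nate (and all 7 values in {L, M, N, O, P, Q, R} must be used), so Nate = M.
The 6 still-open variables draw from only 6 values {L, N, O, P, Q, R}, so each is used; only Grace can be P, hence Grace = P.
The 5 still-open variables together cover exactly {L, N, O, Q, R} — 5 values for 5 variables — and L appears only in Omar's list, so Omar = L.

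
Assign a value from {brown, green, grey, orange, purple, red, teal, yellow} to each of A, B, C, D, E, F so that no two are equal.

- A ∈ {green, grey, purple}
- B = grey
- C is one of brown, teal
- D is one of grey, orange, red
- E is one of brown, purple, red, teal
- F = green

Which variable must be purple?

B's domain is down to {grey}, so B = grey. So A, D can't be grey.
That leaves F = green. Strike green from A.
So purple goes to A.

A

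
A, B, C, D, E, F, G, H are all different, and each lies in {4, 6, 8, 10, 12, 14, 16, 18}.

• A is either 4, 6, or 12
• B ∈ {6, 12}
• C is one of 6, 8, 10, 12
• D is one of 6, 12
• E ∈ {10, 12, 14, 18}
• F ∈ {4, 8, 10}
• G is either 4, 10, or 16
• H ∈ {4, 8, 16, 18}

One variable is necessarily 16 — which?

G

The 8 variables draw from only 8 values {4, 6, 8, 10, 12, 14, 16, 18}, so each is used; only E can be 14, hence E = 14.
The 7 still-open variables draw from only 7 values {4, 6, 8, 10, 12, 16, 18}, so each is used; only H can be 18, hence H = 18.
The 6 still-open variables draw from only 6 values {4, 6, 8, 10, 12, 16}, so each is used; only G can be 16, hence G = 16.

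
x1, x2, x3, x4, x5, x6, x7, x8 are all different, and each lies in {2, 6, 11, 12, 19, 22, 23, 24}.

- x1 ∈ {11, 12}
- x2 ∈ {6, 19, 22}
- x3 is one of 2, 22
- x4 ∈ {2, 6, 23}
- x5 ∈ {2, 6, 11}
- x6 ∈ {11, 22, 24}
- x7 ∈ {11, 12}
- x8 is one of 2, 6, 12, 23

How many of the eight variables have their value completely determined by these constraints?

3

Among the 8 variables, 19 fits only x2 (and all 8 values in {2, 6, 11, 12, 19, 22, 23, 24} must be used), so x2 = 19.
The 7 still-open variables draw from only 7 values {2, 6, 11, 12, 22, 23, 24}, so each is used; only x6 can be 24, hence x6 = 24.
The 6 still-open variables together cover exactly {2, 6, 11, 12, 22, 23} — 6 values for 6 variables — and 22 appears only in x3's list, so x3 = 22.
x1 and x7 between them cover only {11, 12} — a naked pair. Remove those values from x5, x8.
Determined: x2=19, x3=22, x6=24. The other variables each still have more than one consistent value. That makes 3.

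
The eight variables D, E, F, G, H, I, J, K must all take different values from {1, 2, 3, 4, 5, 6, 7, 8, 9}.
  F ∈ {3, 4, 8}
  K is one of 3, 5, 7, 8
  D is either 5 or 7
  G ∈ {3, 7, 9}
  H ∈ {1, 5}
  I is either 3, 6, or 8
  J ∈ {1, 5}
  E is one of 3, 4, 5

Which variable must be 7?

The 8 variables together cover exactly {1, 3, 4, 5, 6, 7, 8, 9} — 8 values for 8 variables — and 6 appears only in I's list, so I = 6.
The 7 still-open variables draw from only 7 values {1, 3, 4, 5, 7, 8, 9}, so each is used; only G can be 9, hence G = 9.
The 2 variables H and J are confined to {1, 5}, which locks those values in; drop them from D, E, K.
So 7 goes to D.

D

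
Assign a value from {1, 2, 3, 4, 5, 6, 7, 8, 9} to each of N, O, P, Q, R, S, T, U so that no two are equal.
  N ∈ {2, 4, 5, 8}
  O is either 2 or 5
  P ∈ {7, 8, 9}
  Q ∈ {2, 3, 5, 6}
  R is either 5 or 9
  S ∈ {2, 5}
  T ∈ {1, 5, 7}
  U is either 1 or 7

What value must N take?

4

O and S between them cover only {2, 5} — a naked pair. Remove those values from N, Q, R, T.
R must be 9 (only option left). Eliminate 9 elsewhere: P.
T and U between them cover only {1, 7} — a naked pair. Remove those values from P.
That leaves P = 8. Remove 8 from N.
So N = 4.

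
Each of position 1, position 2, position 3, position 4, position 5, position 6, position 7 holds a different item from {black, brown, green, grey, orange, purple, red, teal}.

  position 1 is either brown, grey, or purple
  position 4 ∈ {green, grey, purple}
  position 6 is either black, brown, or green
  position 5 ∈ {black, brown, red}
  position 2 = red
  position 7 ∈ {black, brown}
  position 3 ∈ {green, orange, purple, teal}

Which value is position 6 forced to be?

position 2 must be red (only option left). Remove red from position 5.
position 5 and position 7 share exactly the 2 values {black, brown}; by pigeonhole those values go to them, so strike black, brown from position 1, position 6.
So position 6 = green.

green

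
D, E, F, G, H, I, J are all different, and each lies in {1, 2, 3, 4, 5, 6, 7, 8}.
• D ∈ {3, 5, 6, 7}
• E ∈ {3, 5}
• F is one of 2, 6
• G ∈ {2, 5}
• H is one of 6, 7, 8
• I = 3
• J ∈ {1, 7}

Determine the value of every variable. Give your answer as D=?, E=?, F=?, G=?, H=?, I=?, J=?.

D=7, E=5, F=6, G=2, H=8, I=3, J=1

I has just one choice, so I = 3. Eliminate 3 elsewhere: D, E.
E's domain is down to {5}, so E = 5. Strike 5 from D, G.
G must be 2 (only option left). Strike 2 from F.
That leaves F = 6. So D, H can't be 6.
D has just one choice, so D = 7. Remove 7 from H, J.
H's domain is down to {8}, so H = 8.
J's domain is down to {1}, so J = 1.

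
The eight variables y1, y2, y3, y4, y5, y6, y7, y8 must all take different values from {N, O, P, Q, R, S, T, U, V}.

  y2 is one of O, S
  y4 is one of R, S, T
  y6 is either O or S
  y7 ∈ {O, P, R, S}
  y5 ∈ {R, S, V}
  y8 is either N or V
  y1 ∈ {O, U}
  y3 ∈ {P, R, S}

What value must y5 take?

V

The 8 variables draw from only 8 values {N, O, P, R, S, T, U, V}, so each is used; only y8 can be N, hence y8 = N.
The 7 still-open variables draw from only 7 values {O, P, R, S, T, U, V}, so each is used; only y4 can be T, hence y4 = T.
Among the 6 still-open variables, U fits only y1 (and all 6 values in {O, P, R, S, U, V} must be used), so y1 = U.
The 5 still-open variables draw from only 5 values {O, P, R, S, V}, so each is used; only y5 can be V, hence y5 = V.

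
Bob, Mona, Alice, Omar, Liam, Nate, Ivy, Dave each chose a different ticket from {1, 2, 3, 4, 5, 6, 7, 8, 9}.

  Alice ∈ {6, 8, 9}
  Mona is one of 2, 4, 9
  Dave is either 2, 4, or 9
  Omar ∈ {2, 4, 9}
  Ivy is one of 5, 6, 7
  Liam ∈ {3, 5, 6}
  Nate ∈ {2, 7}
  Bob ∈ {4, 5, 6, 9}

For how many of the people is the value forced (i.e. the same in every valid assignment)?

3

The 8 variables together cover exactly {2, 3, 4, 5, 6, 7, 8, 9} — 8 values for 8 variables — and 3 appears only in Liam's list, so Liam = 3.
The 7 still-open variables together cover exactly {2, 4, 5, 6, 7, 8, 9} — 7 values for 7 variables — and 8 appears only in Alice's list, so Alice = 8.
The 3 variables Mona, Omar, Dave are confined to {2, 4, 9}, which locks those values in; drop them from Bob, Nate.
That leaves Nate = 7. Strike 7 from Ivy.
Determined: Alice=8, Liam=3, Nate=7. The other people each still have more than one consistent value. That makes 3.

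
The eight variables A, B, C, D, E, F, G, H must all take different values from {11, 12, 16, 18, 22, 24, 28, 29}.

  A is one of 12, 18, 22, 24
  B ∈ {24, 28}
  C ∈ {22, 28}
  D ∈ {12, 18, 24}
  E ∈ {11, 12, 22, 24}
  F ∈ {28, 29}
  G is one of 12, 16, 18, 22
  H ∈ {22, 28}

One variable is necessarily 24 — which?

Among the 8 variables, 11 fits only E (and all 8 values in {11, 12, 16, 18, 22, 24, 28, 29} must be used), so E = 11.
Among the 7 still-open variables, 16 fits only G (and all 7 values in {12, 16, 18, 22, 24, 28, 29} must be used), so G = 16.
The 6 still-open variables together cover exactly {12, 18, 22, 24, 28, 29} — 6 values for 6 variables — and 29 appears only in F's list, so F = 29.
C and H between them cover only {22, 28} — a naked pair. Remove those values from A, B.
So 24 goes to B.

B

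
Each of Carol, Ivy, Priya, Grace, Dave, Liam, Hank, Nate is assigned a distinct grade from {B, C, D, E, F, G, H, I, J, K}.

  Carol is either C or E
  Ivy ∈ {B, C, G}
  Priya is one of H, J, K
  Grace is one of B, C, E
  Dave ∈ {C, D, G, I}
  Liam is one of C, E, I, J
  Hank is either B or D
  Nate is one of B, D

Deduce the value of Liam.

Hank and Nate share exactly the 2 values {B, D}; by pigeonhole those values go to them, so strike B, D from Ivy, Grace, Dave.
Carol and Grace between them cover only {C, E} — a naked pair. Remove those values from Ivy, Dave, Liam.
That leaves Ivy = G. Remove G from Dave.
Dave has just one choice, so Dave = I. Strike I from Liam.
So Liam = J.

J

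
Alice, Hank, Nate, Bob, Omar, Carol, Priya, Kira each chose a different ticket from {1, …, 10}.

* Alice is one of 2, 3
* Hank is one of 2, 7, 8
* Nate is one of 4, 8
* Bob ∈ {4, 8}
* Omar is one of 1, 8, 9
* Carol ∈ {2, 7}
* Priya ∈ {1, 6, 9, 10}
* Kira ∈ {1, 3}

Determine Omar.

The 2 variables Nate and Bob are confined to {4, 8}, which locks those values in; drop them from Hank, Omar.
The 2 variables Hank and Carol are confined to {2, 7}, which locks those values in; drop them from Alice.
That leaves Alice = 3. Eliminate 3 elsewhere: Kira.
Kira's domain is down to {1}, so Kira = 1. So Omar, Priya can't be 1.
So Omar = 9.

9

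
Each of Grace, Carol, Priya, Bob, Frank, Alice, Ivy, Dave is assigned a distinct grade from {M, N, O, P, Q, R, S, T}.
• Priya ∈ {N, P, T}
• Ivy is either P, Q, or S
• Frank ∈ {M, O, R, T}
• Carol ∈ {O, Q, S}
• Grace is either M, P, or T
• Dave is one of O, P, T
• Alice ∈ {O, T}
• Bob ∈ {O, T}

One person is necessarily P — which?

Dave

The 8 variables draw from only 8 values {M, N, O, P, Q, R, S, T}, so each is used; only Priya can be N, hence Priya = N.
The 7 still-open variables together cover exactly {M, O, P, Q, R, S, T} — 7 values for 7 variables — and R appears only in Frank's list, so Frank = R.
Among the 6 still-open variables, M fits only Grace (and all 6 values in {M, O, P, Q, S, T} must be used), so Grace = M.
The 2 variables Bob and Alice are confined to {O, T}, which locks those values in; drop them from Carol, Dave.
So P goes to Dave.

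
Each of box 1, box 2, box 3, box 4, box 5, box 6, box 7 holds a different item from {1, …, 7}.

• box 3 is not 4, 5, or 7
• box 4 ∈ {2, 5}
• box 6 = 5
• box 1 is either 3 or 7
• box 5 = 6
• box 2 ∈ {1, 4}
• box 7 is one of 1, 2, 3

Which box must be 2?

box 4

box 5 must be 6 (only option left). Strike 6 from box 3.
box 6's domain is down to {5}, so box 6 = 5. So box 4 can't be 5.
So 2 goes to box 4.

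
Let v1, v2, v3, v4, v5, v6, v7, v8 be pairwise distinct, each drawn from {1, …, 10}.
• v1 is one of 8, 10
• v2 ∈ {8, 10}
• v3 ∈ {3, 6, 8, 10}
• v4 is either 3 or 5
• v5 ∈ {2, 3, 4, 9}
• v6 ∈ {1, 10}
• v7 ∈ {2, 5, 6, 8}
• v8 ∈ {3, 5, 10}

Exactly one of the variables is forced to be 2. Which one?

v1 and v2 between them cover only {8, 10} — a naked pair. Remove those values from v3, v6, v7, v8.
That leaves v6 = 1.
The 2 variables v4 and v8 are confined to {3, 5}, which locks those values in; drop them from v3, v5, v7.
That leaves v3 = 6. Remove 6 from v7.
So 2 goes to v7.

v7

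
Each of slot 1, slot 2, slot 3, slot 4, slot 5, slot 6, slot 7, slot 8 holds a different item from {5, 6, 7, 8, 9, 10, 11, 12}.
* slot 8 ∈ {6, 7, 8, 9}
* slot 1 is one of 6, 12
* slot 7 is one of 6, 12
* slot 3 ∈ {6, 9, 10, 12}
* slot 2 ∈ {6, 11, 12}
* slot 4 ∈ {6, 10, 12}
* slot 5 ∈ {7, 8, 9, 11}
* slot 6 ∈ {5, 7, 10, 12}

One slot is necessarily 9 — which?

slot 3

The 8 variables draw from only 8 values {5, 6, 7, 8, 9, 10, 11, 12}, so each is used; only slot 6 can be 5, hence slot 6 = 5.
The 2 variables slot 1 and slot 7 are confined to {6, 12}, which locks those values in; drop them from slot 2, slot 3, slot 4, slot 8.
slot 2's domain is down to {11}, so slot 2 = 11. Eliminate 11 elsewhere: slot 5.
slot 4's domain is down to {10}, so slot 4 = 10. Eliminate 10 elsewhere: slot 3.
So 9 goes to slot 3.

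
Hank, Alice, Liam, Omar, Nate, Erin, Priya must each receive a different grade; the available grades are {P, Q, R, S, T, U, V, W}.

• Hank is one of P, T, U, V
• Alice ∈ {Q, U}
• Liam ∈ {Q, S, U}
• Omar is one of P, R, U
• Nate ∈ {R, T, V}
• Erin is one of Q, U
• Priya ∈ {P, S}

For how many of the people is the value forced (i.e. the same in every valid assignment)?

The 2 variables Alice and Erin are confined to {Q, U}, which locks those values in; drop them from Hank, Liam, Omar.
That leaves Liam = S. Eliminate S elsewhere: Priya.
That leaves Priya = P. Strike P from Hank, Omar.
Omar has just one choice, so Omar = R. So Nate can't be R.
Determined: Liam=S, Omar=R, Priya=P. The other people each still have more than one consistent value. That makes 3.

3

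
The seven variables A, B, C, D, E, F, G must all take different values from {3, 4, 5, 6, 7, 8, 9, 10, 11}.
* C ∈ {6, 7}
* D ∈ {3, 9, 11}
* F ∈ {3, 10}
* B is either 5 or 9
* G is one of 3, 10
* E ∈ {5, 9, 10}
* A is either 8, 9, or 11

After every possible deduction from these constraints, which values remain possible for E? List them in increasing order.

F and G between them cover only {3, 10} — a naked pair. Remove those values from D, E.
B and E between them cover only {5, 9} — a naked pair. Remove those values from A, D.
D has just one choice, so D = 11. Eliminate 11 elsewhere: A.
That leaves A = 8.
No further eliminations apply; E can still be any of 5, 9.

5, 9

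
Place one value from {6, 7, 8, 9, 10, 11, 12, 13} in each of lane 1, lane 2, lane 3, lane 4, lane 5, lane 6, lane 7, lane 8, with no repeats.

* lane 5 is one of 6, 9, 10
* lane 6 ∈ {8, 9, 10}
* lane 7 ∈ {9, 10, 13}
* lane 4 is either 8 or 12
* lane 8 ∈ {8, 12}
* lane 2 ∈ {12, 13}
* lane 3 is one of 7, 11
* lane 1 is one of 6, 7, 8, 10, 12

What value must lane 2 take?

13

The 8 variables draw from only 8 values {6, 7, 8, 9, 10, 11, 12, 13}, so each is used; only lane 3 can be 11, hence lane 3 = 11.
The 7 still-open variables draw from only 7 values {6, 7, 8, 9, 10, 12, 13}, so each is used; only lane 1 can be 7, hence lane 1 = 7.
The 6 still-open variables draw from only 6 values {6, 8, 9, 10, 12, 13}, so each is used; only lane 5 can be 6, hence lane 5 = 6.
The 2 variables lane 4 and lane 8 are confined to {8, 12}, which locks those values in; drop them from lane 2, lane 6.
So lane 2 = 13.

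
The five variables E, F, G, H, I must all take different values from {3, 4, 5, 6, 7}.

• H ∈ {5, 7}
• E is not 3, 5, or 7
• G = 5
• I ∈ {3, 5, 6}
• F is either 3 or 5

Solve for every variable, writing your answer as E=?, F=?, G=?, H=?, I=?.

E=4, F=3, G=5, H=7, I=6

G must be 5 (only option left). So F, H, I can't be 5.
H must be 7 (only option left).
F has just one choice, so F = 3. So I can't be 3.
I must be 6 (only option left). So E can't be 6.
E must be 4 (only option left).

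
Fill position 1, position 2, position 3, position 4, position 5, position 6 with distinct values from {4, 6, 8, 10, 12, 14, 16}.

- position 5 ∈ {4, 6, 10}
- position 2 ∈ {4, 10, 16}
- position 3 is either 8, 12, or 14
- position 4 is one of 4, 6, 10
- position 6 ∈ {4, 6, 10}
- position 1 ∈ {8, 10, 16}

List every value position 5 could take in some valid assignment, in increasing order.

position 4, position 5, position 6 share exactly the 3 values {4, 6, 10}; by pigeonhole those values go to them, so strike 4, 6, 10 from position 1, position 2.
position 2 has just one choice, so position 2 = 16. So position 1 can't be 16.
That leaves position 1 = 8. Eliminate 8 elsewhere: position 3.
No further eliminations apply; position 5 can still be any of 4, 6, 10.

4, 6, 10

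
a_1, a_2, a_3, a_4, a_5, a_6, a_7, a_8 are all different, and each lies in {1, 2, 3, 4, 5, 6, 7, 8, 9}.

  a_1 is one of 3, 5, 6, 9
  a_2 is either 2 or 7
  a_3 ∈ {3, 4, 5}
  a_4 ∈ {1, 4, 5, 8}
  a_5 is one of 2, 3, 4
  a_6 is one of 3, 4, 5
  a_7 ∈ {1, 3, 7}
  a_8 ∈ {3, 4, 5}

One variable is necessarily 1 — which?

a_7

a_3, a_6, a_8 share exactly the 3 values {3, 4, 5}; by pigeonhole those values go to them, so strike 3, 4, 5 from a_1, a_4, a_5, a_7.
a_5 must be 2 (only option left). Remove 2 from a_2.
a_2's domain is down to {7}, so a_2 = 7. Remove 7 from a_7.
So 1 goes to a_7.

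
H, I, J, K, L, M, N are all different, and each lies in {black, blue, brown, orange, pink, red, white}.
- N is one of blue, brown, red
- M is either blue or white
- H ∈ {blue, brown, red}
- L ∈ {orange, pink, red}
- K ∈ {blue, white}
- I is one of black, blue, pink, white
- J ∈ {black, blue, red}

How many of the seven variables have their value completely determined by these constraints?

The 7 variables draw from only 7 values {black, blue, brown, orange, pink, red, white}, so each is used; only L can be orange, hence L = orange.
The 6 still-open variables together cover exactly {black, blue, brown, pink, red, white} — 6 values for 6 variables — and pink appears only in I's list, so I = pink.
Among the 5 still-open variables, black fits only J (and all 5 values in {black, blue, brown, red, white} must be used), so J = black.
K and M between them cover only {blue, white} — a naked pair. Remove those values from H, N.
Determined: I=pink, J=black, L=orange. The other variables each still have more than one consistent value. That makes 3.

3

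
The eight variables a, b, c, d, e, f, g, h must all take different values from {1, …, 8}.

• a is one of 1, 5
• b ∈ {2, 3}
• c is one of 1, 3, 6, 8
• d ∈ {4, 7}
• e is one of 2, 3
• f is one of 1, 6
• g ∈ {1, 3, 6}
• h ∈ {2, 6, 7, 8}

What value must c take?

8

The 8 variables draw from only 8 values {1, 2, 3, 4, 5, 6, 7, 8}, so each is used; only d can be 4, hence d = 4.
The 7 still-open variables draw from only 7 values {1, 2, 3, 5, 6, 7, 8}, so each is used; only a can be 5, hence a = 5.
The 6 still-open variables together cover exactly {1, 2, 3, 6, 7, 8} — 6 values for 6 variables — and 7 appears only in h's list, so h = 7.
The 5 still-open variables draw from only 5 values {1, 2, 3, 6, 8}, so each is used; only c can be 8, hence c = 8.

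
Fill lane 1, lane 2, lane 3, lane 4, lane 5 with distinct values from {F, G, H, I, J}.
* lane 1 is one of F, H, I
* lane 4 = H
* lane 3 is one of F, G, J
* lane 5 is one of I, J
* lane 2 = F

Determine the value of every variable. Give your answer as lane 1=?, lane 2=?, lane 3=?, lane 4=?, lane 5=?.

lane 2's domain is down to {F}, so lane 2 = F. Strike F from lane 1, lane 3.
lane 4 has just one choice, so lane 4 = H. Strike H from lane 1.
That leaves lane 1 = I. Remove I from lane 5.
lane 5 has just one choice, so lane 5 = J. Eliminate J elsewhere: lane 3.
lane 3 has just one choice, so lane 3 = G.

lane 1=I, lane 2=F, lane 3=G, lane 4=H, lane 5=J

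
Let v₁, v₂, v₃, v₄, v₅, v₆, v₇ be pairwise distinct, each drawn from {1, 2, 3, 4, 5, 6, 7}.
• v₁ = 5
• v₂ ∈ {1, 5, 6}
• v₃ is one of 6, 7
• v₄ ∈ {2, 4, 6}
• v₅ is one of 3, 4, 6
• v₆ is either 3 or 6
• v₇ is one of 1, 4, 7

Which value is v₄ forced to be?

v₁ must be 5 (only option left). Strike 5 from v₂.
The 6 still-open variables together cover exactly {1, 2, 3, 4, 6, 7} — 6 values for 6 variables — and 2 appears only in v₄'s list, so v₄ = 2.

2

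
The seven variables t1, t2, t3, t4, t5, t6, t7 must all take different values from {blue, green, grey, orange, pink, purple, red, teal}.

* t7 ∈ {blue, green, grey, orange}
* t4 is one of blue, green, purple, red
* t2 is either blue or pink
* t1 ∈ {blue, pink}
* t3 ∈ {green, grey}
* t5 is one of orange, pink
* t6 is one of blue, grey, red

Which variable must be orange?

t5

The 7 variables draw from only 7 values {blue, green, grey, orange, pink, purple, red}, so each is used; only t4 can be purple, hence t4 = purple.
The 6 still-open variables together cover exactly {blue, green, grey, orange, pink, red} — 6 values for 6 variables — and red appears only in t6's list, so t6 = red.
t1 and t2 between them cover only {blue, pink} — a naked pair. Remove those values from t5, t7.
So orange goes to t5.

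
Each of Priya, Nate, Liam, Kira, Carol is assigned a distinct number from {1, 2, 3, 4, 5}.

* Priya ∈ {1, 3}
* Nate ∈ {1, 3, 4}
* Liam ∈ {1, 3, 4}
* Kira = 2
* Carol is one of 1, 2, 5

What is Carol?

5

Kira must be 2 (only option left). Remove 2 from Carol.
The 4 still-open variables draw from only 4 values {1, 3, 4, 5}, so each is used; only Carol can be 5, hence Carol = 5.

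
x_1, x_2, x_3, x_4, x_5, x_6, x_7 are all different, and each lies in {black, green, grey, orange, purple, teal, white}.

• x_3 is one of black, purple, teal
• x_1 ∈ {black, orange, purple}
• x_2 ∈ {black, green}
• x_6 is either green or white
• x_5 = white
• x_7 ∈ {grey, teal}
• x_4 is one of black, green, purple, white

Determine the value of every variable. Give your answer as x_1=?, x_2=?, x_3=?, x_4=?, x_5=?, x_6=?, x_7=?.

x_5's domain is down to {white}, so x_5 = white. So x_4, x_6 can't be white.
x_6 has just one choice, so x_6 = green. Eliminate green elsewhere: x_2, x_4.
x_2 must be black (only option left). Eliminate black elsewhere: x_1, x_3, x_4.
x_4 has just one choice, so x_4 = purple. Eliminate purple elsewhere: x_1, x_3.
That leaves x_1 = orange.
x_3's domain is down to {teal}, so x_3 = teal. Strike teal from x_7.
x_7 must be grey (only option left).

x_1=orange, x_2=black, x_3=teal, x_4=purple, x_5=white, x_6=green, x_7=grey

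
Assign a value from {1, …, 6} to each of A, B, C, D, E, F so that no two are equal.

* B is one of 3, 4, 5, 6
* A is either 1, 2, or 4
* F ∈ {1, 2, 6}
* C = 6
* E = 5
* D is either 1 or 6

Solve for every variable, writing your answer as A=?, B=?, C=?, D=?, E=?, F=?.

C's domain is down to {6}, so C = 6. Strike 6 from B, D, F.
D's domain is down to {1}, so D = 1. Remove 1 from A, F.
That leaves E = 5. Strike 5 from B.
That leaves F = 2. Eliminate 2 elsewhere: A.
That leaves A = 4. Eliminate 4 elsewhere: B.
B's domain is down to {3}, so B = 3.

A=4, B=3, C=6, D=1, E=5, F=2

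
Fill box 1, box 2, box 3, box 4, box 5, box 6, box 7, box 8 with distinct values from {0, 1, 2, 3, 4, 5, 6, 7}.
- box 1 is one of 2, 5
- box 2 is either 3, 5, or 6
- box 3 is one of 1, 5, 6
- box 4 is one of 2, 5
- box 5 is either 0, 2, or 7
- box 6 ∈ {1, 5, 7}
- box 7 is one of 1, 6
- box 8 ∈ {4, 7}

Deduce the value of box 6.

7

The 8 variables draw from only 8 values {0, 1, 2, 3, 4, 5, 6, 7}, so each is used; only box 5 can be 0, hence box 5 = 0.
The 7 still-open variables together cover exactly {1, 2, 3, 4, 5, 6, 7} — 7 values for 7 variables — and 3 appears only in box 2's list, so box 2 = 3.
Among the 6 still-open variables, 4 fits only box 8 (and all 6 values in {1, 2, 4, 5, 6, 7} must be used), so box 8 = 4.
Among the 5 still-open variables, 7 fits only box 6 (and all 5 values in {1, 2, 5, 6, 7} must be used), so box 6 = 7.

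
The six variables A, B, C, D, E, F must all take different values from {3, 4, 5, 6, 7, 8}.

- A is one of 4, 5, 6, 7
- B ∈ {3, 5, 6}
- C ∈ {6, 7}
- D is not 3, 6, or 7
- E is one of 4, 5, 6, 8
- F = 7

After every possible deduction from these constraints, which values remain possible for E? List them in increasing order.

F's domain is down to {7}, so F = 7. Strike 7 from A, C.
C's domain is down to {6}, so C = 6. So A, B, E can't be 6.
The 4 still-open variables draw from only 4 values {3, 4, 5, 8}, so each is used; only B can be 3, hence B = 3.
No further eliminations apply; E can still be any of 4, 5, 8.

4, 5, 8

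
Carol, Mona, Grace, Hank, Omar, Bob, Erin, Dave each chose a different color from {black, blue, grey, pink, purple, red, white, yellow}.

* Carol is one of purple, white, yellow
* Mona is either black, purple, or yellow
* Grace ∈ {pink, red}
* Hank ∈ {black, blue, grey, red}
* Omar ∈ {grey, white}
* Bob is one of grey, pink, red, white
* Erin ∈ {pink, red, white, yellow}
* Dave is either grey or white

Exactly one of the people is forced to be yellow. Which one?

Erin

Among the 8 variables, blue fits only Hank (and all 8 values in {black, blue, grey, pink, purple, red, white, yellow} must be used), so Hank = blue.
Among the 7 still-open variables, black fits only Mona (and all 7 values in {black, grey, pink, purple, red, white, yellow} must be used), so Mona = black.
Among the 6 still-open variables, purple fits only Carol (and all 6 values in {grey, pink, purple, red, white, yellow} must be used), so Carol = purple.
The 5 still-open variables draw from only 5 values {grey, pink, red, white, yellow}, so each is used; only Erin can be yellow, hence Erin = yellow.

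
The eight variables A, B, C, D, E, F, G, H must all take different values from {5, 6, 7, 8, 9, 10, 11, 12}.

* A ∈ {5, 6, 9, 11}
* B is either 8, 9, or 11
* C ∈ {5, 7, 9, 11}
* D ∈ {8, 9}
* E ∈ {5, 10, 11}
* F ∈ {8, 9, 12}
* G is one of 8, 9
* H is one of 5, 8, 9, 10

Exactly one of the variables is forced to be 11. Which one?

Among the 8 variables, 6 fits only A (and all 8 values in {5, 6, 7, 8, 9, 10, 11, 12} must be used), so A = 6.
The 7 still-open variables together cover exactly {5, 7, 8, 9, 10, 11, 12} — 7 values for 7 variables — and 7 appears only in C's list, so C = 7.
Among the 6 still-open variables, 12 fits only F (and all 6 values in {5, 8, 9, 10, 11, 12} must be used), so F = 12.
The 2 variables D and G are confined to {8, 9}, which locks those values in; drop them from B, H.
So 11 goes to B.

B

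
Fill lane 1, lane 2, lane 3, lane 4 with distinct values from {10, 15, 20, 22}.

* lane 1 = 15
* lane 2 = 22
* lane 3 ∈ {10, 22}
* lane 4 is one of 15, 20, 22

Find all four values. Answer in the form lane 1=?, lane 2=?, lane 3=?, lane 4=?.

lane 1=15, lane 2=22, lane 3=10, lane 4=20

lane 1 must be 15 (only option left). Remove 15 from lane 4.
That leaves lane 2 = 22. Eliminate 22 elsewhere: lane 3, lane 4.
That leaves lane 3 = 10.
lane 4's domain is down to {20}, so lane 4 = 20.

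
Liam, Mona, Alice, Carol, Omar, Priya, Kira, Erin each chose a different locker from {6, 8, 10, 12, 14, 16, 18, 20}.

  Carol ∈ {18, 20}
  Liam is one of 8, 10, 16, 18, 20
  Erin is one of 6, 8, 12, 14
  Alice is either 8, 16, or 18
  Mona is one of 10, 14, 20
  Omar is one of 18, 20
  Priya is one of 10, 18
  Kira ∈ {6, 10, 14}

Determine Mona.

The 8 variables together cover exactly {6, 8, 10, 12, 14, 16, 18, 20} — 8 values for 8 variables — and 12 appears only in Erin's list, so Erin = 12.
Among the 7 still-open variables, 6 fits only Kira (and all 7 values in {6, 8, 10, 14, 16, 18, 20} must be used), so Kira = 6.
The 6 still-open variables together cover exactly {8, 10, 14, 16, 18, 20} — 6 values for 6 variables — and 14 appears only in Mona's list, so Mona = 14.

14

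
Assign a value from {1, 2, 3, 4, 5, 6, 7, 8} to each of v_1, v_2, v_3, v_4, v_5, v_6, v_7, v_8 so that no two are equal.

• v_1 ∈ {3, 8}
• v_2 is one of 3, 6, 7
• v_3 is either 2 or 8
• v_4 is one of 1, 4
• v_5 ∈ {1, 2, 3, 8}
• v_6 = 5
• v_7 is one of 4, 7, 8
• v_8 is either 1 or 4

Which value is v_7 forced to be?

7

v_6's domain is down to {5}, so v_6 = 5.
The 7 still-open variables together cover exactly {1, 2, 3, 4, 6, 7, 8} — 7 values for 7 variables — and 6 appears only in v_2's list, so v_2 = 6.
Among the 6 still-open variables, 7 fits only v_7 (and all 6 values in {1, 2, 3, 4, 7, 8} must be used), so v_7 = 7.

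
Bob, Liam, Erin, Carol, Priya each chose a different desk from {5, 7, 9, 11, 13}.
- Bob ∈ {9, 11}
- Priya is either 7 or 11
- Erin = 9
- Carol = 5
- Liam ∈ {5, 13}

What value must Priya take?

7

Erin must be 9 (only option left). Remove 9 from Bob.
That leaves Carol = 5. So Liam can't be 5.
Bob has just one choice, so Bob = 11. So Priya can't be 11.
So Priya = 7.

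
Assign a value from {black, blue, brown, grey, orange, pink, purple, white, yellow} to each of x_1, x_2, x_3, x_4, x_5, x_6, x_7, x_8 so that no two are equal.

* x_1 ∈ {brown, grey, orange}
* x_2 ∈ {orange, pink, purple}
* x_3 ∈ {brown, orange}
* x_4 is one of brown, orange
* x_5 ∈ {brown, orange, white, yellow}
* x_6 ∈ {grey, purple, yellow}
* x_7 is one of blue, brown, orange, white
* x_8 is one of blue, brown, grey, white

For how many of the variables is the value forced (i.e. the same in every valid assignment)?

Among the 8 variables, pink fits only x_2 (and all 8 values in {blue, brown, grey, orange, pink, purple, white, yellow} must be used), so x_2 = pink.
Among the 7 still-open variables, purple fits only x_6 (and all 7 values in {blue, brown, grey, orange, purple, white, yellow} must be used), so x_6 = purple.
The 6 still-open variables together cover exactly {blue, brown, grey, orange, white, yellow} — 6 values for 6 variables — and yellow appears only in x_5's list, so x_5 = yellow.
x_3 and x_4 between them cover only {brown, orange} — a naked pair. Remove those values from x_1, x_7, x_8.
x_1 must be grey (only option left). So x_8 can't be grey.
Determined: x_1=grey, x_2=pink, x_5=yellow, x_6=purple. The other variables each still have more than one consistent value. That makes 4.

4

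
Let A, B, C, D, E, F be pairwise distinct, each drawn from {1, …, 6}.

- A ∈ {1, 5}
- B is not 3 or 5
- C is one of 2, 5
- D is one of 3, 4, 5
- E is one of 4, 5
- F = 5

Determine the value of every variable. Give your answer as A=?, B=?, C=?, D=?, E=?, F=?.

A=1, B=6, C=2, D=3, E=4, F=5

F must be 5 (only option left). Remove 5 from A, C, D, E.
A must be 1 (only option left). So B can't be 1.
C's domain is down to {2}, so C = 2. Eliminate 2 elsewhere: B.
E must be 4 (only option left). Eliminate 4 elsewhere: B, D.
B must be 6 (only option left).
That leaves D = 3.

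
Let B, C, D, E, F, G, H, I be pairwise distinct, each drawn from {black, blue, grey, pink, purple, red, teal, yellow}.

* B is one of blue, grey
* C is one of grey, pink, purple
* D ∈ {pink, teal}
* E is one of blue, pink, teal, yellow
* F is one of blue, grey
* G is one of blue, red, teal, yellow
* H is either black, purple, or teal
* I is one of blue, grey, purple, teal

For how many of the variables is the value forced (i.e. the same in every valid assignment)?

3

Among the 8 variables, black fits only H (and all 8 values in {black, blue, grey, pink, purple, red, teal, yellow} must be used), so H = black.
The 7 still-open variables draw from only 7 values {blue, grey, pink, purple, red, teal, yellow}, so each is used; only G can be red, hence G = red.
The 6 still-open variables together cover exactly {blue, grey, pink, purple, teal, yellow} — 6 values for 6 variables — and yellow appears only in E's list, so E = yellow.
The 2 variables B and F are confined to {blue, grey}, which locks those values in; drop them from C, I.
Determined: E=yellow, G=red, H=black. The other variables each still have more than one consistent value. That makes 3.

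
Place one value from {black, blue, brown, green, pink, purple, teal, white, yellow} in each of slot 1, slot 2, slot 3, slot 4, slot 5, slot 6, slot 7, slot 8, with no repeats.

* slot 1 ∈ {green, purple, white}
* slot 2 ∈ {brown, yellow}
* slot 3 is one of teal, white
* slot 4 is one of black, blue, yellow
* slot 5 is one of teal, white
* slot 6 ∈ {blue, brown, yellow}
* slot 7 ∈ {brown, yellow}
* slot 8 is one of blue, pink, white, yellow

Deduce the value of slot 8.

pink

The 2 variables slot 2 and slot 7 are confined to {brown, yellow}, which locks those values in; drop them from slot 4, slot 6, slot 8.
slot 6's domain is down to {blue}, so slot 6 = blue. Strike blue from slot 4, slot 8.
slot 4's domain is down to {black}, so slot 4 = black.
slot 3 and slot 5 between them cover only {teal, white} — a naked pair. Remove those values from slot 1, slot 8.
So slot 8 = pink.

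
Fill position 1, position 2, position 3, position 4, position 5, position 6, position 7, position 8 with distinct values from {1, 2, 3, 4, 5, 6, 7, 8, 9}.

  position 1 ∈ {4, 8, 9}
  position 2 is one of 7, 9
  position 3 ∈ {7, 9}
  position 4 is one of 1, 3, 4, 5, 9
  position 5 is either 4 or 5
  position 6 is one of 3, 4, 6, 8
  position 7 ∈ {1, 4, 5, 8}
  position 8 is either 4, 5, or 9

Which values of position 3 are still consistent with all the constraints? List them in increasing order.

Among the 8 variables, 6 fits only position 6 (and all 8 values in {1, 3, 4, 5, 6, 7, 8, 9} must be used), so position 6 = 6.
The 7 still-open variables together cover exactly {1, 3, 4, 5, 7, 8, 9} — 7 values for 7 variables — and 3 appears only in position 4's list, so position 4 = 3.
The 6 still-open variables draw from only 6 values {1, 4, 5, 7, 8, 9}, so each is used; only position 7 can be 1, hence position 7 = 1.
Among the 5 still-open variables, 8 fits only position 1 (and all 5 values in {4, 5, 7, 8, 9} must be used), so position 1 = 8.
position 2 and position 3 share exactly the 2 values {7, 9}; by pigeonhole those values go to them, so strike 7, 9 from position 8.
No further eliminations apply; position 3 can still be any of 7, 9.

7, 9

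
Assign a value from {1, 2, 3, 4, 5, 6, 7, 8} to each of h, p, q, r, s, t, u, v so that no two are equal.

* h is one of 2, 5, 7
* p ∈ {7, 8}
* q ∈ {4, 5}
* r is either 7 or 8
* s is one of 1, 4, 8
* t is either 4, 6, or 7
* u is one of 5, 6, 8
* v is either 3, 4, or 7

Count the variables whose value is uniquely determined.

The 8 variables together cover exactly {1, 2, 3, 4, 5, 6, 7, 8} — 8 values for 8 variables — and 1 appears only in s's list, so s = 1.
The 7 still-open variables draw from only 7 values {2, 3, 4, 5, 6, 7, 8}, so each is used; only h can be 2, hence h = 2.
The 6 still-open variables together cover exactly {3, 4, 5, 6, 7, 8} — 6 values for 6 variables — and 3 appears only in v's list, so v = 3.
The 2 variables p and r are confined to {7, 8}, which locks those values in; drop them from t, u.
Determined: h=2, s=1, v=3. The other variables each still have more than one consistent value. That makes 3.

3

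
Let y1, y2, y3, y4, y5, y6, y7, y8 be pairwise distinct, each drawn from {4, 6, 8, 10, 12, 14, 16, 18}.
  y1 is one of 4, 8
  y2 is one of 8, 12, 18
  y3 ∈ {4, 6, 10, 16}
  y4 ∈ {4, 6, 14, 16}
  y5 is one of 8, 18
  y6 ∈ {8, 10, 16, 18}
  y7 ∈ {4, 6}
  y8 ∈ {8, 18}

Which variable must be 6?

Among the 8 variables, 12 fits only y2 (and all 8 values in {4, 6, 8, 10, 12, 14, 16, 18} must be used), so y2 = 12.
The 7 still-open variables together cover exactly {4, 6, 8, 10, 14, 16, 18} — 7 values for 7 variables — and 14 appears only in y4's list, so y4 = 14.
The 2 variables y5 and y8 are confined to {8, 18}, which locks those values in; drop them from y1, y6.
y1's domain is down to {4}, so y1 = 4. Eliminate 4 elsewhere: y3, y7.
So 6 goes to y7.

y7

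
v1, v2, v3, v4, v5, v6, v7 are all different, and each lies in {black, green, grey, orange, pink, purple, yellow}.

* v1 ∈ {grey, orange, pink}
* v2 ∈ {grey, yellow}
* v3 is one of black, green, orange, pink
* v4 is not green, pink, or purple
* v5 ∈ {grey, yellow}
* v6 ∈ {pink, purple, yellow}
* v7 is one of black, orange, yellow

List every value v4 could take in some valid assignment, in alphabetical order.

black, orange

Among the 7 variables, green fits only v3 (and all 7 values in {black, green, grey, orange, pink, purple, yellow} must be used), so v3 = green.
The 6 still-open variables together cover exactly {black, grey, orange, pink, purple, yellow} — 6 values for 6 variables — and purple appears only in v6's list, so v6 = purple.
Among the 5 still-open variables, pink fits only v1 (and all 5 values in {black, grey, orange, pink, yellow} must be used), so v1 = pink.
v2 and v5 share exactly the 2 values {grey, yellow}; by pigeonhole those values go to them, so strike grey, yellow from v4, v7.
No further eliminations apply; v4 can still be any of black, orange.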